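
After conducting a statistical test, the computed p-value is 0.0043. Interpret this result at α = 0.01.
Since p = 0.0043 < α = 0.01, reject H₀.
There is sufficient evidence to reject the null hypothesis; the result is statistically significant at the 0.01 level.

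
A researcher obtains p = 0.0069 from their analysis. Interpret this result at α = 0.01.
Since p = 0.0069 < α = 0.01, reject H₀.
There is sufficient evidence to reject the null hypothesis; the result is statistically significant at the 0.01 level.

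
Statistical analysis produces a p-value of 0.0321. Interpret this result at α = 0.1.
Since p = 0.0321 < α = 0.1, reject H₀.
There is sufficient evidence to reject the null hypothesis; the result is statistically significant at the 0.1 level.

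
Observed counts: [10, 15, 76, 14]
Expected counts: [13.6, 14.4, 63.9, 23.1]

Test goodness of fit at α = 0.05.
Chi-square goodness of fit test:
H₀: observed counts match expected distribution
H₁: observed counts differ from expected distribution
df = k - 1 = 3
χ² = Σ(O - E)²/E
   = (10 - 13.6)²/13.6 + (15 - 14.4)²/14.4 + (76 - 63.9)²/63.9 + (14 - 23.1)²/23.1
   = 0.953 + 0.025 + 2.291 + 3.585
   = 6.85
p-value = 0.0767

Since p-value > α = 0.05, we fail to reject H₀.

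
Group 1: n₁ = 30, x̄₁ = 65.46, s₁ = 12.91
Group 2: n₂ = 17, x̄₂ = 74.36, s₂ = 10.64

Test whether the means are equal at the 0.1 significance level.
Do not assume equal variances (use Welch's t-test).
Welch's two-sample t-test:
H₀: μ₁ = μ₂
H₁: μ₁ ≠ μ₂
s₁²/n₁ = 12.91²/30 = 5.5556,  s₂²/n₂ = 10.64²/17 = 6.6594
SE = √(s₁²/n₁ + s₂²/n₂) = √(5.5556 + 6.6594) = 3.4950
df (Welch-Satterthwaite) = (s₁²/n₁ + s₂²/n₂)² / [(s₁²/n₁)²/(n₁-1) + (s₂²/n₂)²/(n₂-1)] ≈ 38.90
t = (x̄₁ - x̄₂) / SE = (65.46 - 74.36) / 3.4950 = -8.90 / 3.4950 = -2.546
p-value = 0.0150

Since p-value < α = 0.1, we reject H₀.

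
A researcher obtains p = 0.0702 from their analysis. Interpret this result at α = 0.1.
Since p = 0.0702 < α = 0.1, reject H₀.
There is sufficient evidence to reject the null hypothesis; the result is statistically significant at the 0.1 level.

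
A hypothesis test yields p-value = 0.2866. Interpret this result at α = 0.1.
Since p = 0.2866 > α = 0.1, fail to reject H₀.
There is insufficient evidence to reject the null hypothesis; the result is not statistically significant at the 0.1 level.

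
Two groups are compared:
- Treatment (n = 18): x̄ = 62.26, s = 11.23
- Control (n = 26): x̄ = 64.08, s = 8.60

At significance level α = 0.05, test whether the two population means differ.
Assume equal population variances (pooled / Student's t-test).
Student's two-sample t-test (equal variances):
H₀: μ₁ = μ₂
H₁: μ₁ ≠ μ₂
df = n₁ + n₂ - 2 = 42
Pooled variance s_p² = [(n₁-1)s₁² + (n₂-1)s₂²] / (n₁ + n₂ - 2) = [(17)(11.23²) + (25)(8.60²)] / 42 = 95.0695
SE = √(s_p²(1/n₁ + 1/n₂)) = √(95.0695 × (1/18 + 1/26)) = 2.9897
t = (x̄₁ - x̄₂) / SE = (62.26 - 64.08) / 2.9897 = -1.82 / 2.9897 = -0.609
p-value = 0.5460

Since p-value > α = 0.05, we fail to reject H₀.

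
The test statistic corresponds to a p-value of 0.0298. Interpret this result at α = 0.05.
Since p = 0.0298 < α = 0.05, reject H₀.
There is sufficient evidence to reject the null hypothesis; the result is statistically significant at the 0.05 level.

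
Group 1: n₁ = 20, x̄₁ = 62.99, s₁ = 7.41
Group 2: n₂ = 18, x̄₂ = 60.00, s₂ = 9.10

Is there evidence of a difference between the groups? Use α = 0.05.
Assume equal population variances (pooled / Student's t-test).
Student's two-sample t-test (equal variances):
H₀: μ₁ = μ₂
H₁: μ₁ ≠ μ₂
df = n₁ + n₂ - 2 = 36
Pooled variance s_p² = [(n₁-1)s₁² + (n₂-1)s₂²] / (n₁ + n₂ - 2) = [(19)(7.41²) + (17)(9.10²)] / 36 = 68.0840
SE = √(s_p²(1/n₁ + 1/n₂)) = √(68.0840 × (1/20 + 1/18)) = 2.6808
t = (x̄₁ - x̄₂) / SE = (62.99 - 60.00) / 2.6808 = 2.99 / 2.6808 = 1.115
p-value = 0.2721

Since p-value > α = 0.05, we fail to reject H₀.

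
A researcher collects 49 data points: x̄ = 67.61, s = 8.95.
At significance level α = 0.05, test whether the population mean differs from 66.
One-sample t-test:
H₀: μ = 66
H₁: μ ≠ 66
df = n - 1 = 48
t = (x̄ - μ₀) / (s/√n) = (67.61 - 66) / (8.95/√49) = 1.259
p-value = 0.2140

Since p-value > α = 0.05, we fail to reject H₀.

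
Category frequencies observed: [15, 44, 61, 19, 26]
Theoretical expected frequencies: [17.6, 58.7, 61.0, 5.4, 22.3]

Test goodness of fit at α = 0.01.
Chi-square goodness of fit test:
H₀: observed counts match expected distribution
H₁: observed counts differ from expected distribution
df = k - 1 = 4
χ² = Σ(O - E)²/E
   = (15 - 17.6)²/17.6 + (44 - 58.7)²/58.7 + (61 - 61.0)²/61.0 + (19 - 5.4)²/5.4 + (26 - 22.3)²/22.3
   = 0.384 + 3.681 + 0.000 + 34.252 + 0.614
   = 38.93
p-value < 0.0001

Since p-value < α = 0.01, we reject H₀.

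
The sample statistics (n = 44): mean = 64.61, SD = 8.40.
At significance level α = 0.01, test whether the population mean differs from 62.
One-sample t-test:
H₀: μ = 62
H₁: μ ≠ 62
df = n - 1 = 43
t = (x̄ - μ₀) / (s/√n) = (64.61 - 62) / (8.40/√44) = 2.061
p-value = 0.0454

Since p-value > α = 0.01, we fail to reject H₀.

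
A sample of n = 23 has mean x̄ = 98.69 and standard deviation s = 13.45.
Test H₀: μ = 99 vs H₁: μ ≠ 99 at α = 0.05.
One-sample t-test:
H₀: μ = 99
H₁: μ ≠ 99
df = n - 1 = 22
t = (x̄ - μ₀) / (s/√n) = (98.69 - 99) / (13.45/√23) = -0.111
p-value = 0.9130

Since p-value > α = 0.05, we fail to reject H₀.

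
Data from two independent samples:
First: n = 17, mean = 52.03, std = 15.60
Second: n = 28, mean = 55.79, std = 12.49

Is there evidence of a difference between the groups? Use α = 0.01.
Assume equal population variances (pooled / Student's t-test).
Student's two-sample t-test (equal variances):
H₀: μ₁ = μ₂
H₁: μ₁ ≠ μ₂
df = n₁ + n₂ - 2 = 43
Pooled variance s_p² = [(n₁-1)s₁² + (n₂-1)s₂²] / (n₁ + n₂ - 2) = [(16)(15.60²) + (27)(12.49²)] / 43 = 188.5061
SE = √(s_p²(1/n₁ + 1/n₂)) = √(188.5061 × (1/17 + 1/28)) = 4.2215
t = (x̄₁ - x̄₂) / SE = (52.03 - 55.79) / 4.2215 = -3.76 / 4.2215 = -0.891
p-value = 0.3781

Since p-value > α = 0.01, we fail to reject H₀.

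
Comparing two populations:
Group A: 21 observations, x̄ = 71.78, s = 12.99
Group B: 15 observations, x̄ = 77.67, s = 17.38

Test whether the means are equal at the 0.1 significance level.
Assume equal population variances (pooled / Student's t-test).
Student's two-sample t-test (equal variances):
H₀: μ₁ = μ₂
H₁: μ₁ ≠ μ₂
df = n₁ + n₂ - 2 = 34
Pooled variance s_p² = [(n₁-1)s₁² + (n₂-1)s₂²] / (n₁ + n₂ - 2) = [(20)(12.99²) + (14)(17.38²)] / 34 = 223.6383
SE = √(s_p²(1/n₁ + 1/n₂)) = √(223.6383 × (1/21 + 1/15)) = 5.0556
t = (x̄₁ - x̄₂) / SE = (71.78 - 77.67) / 5.0556 = -5.89 / 5.0556 = -1.165
p-value = 0.2521

Since p-value > α = 0.1, we fail to reject H₀.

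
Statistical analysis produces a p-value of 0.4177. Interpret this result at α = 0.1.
Since p = 0.4177 > α = 0.1, fail to reject H₀.
There is insufficient evidence to reject the null hypothesis; the result is not statistically significant at the 0.1 level.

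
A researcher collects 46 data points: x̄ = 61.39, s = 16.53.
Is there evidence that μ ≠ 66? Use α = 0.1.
One-sample t-test:
H₀: μ = 66
H₁: μ ≠ 66
df = n - 1 = 45
t = (x̄ - μ₀) / (s/√n) = (61.39 - 66) / (16.53/√46) = -1.892
p-value = 0.0650

Since p-value < α = 0.1, we reject H₀.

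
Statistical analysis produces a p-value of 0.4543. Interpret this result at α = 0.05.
Since p = 0.4543 > α = 0.05, fail to reject H₀.
There is insufficient evidence to reject the null hypothesis; the result is not statistically significant at the 0.05 level.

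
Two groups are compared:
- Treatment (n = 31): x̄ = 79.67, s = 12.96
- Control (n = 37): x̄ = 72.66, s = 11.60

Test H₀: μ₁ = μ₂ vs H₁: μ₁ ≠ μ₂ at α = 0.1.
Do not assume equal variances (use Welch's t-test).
Welch's two-sample t-test:
H₀: μ₁ = μ₂
H₁: μ₁ ≠ μ₂
s₁²/n₁ = 12.96²/31 = 5.4181,  s₂²/n₂ = 11.60²/37 = 3.6368
SE = √(s₁²/n₁ + s₂²/n₂) = √(5.4181 + 3.6368) = 3.0091
df (Welch-Satterthwaite) = (s₁²/n₁ + s₂²/n₂)² / [(s₁²/n₁)²/(n₁-1) + (s₂²/n₂)²/(n₂-1)] ≈ 60.92
t = (x̄₁ - x̄₂) / SE = (79.67 - 72.66) / 3.0091 = 7.01 / 3.0091 = 2.330
p-value = 0.0232

Since p-value < α = 0.1, we reject H₀.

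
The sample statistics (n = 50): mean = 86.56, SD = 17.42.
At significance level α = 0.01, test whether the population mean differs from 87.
One-sample t-test:
H₀: μ = 87
H₁: μ ≠ 87
df = n - 1 = 49
t = (x̄ - μ₀) / (s/√n) = (86.56 - 87) / (17.42/√50) = -0.179
p-value = 0.8590

Since p-value > α = 0.01, we fail to reject H₀.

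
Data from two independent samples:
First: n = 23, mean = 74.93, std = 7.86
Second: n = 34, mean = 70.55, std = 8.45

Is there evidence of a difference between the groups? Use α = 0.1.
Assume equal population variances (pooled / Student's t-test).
Student's two-sample t-test (equal variances):
H₀: μ₁ = μ₂
H₁: μ₁ ≠ μ₂
df = n₁ + n₂ - 2 = 55
Pooled variance s_p² = [(n₁-1)s₁² + (n₂-1)s₂²] / (n₁ + n₂ - 2) = [(22)(7.86²) + (33)(8.45²)] / 55 = 67.5533
SE = √(s_p²(1/n₁ + 1/n₂)) = √(67.5533 × (1/23 + 1/34)) = 2.2190
t = (x̄₁ - x̄₂) / SE = (74.93 - 70.55) / 2.2190 = 4.38 / 2.2190 = 1.974
p-value = 0.0534

Since p-value < α = 0.1, we reject H₀.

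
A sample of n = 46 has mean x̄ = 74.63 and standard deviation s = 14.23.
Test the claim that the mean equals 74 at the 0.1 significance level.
One-sample t-test:
H₀: μ = 74
H₁: μ ≠ 74
df = n - 1 = 45
t = (x̄ - μ₀) / (s/√n) = (74.63 - 74) / (14.23/√46) = 0.300
p-value = 0.7654

Since p-value > α = 0.1, we fail to reject H₀.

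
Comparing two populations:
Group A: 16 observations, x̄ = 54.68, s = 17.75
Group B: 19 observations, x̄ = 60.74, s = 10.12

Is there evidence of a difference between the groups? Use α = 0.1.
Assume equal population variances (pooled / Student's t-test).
Student's two-sample t-test (equal variances):
H₀: μ₁ = μ₂
H₁: μ₁ ≠ μ₂
df = n₁ + n₂ - 2 = 33
Pooled variance s_p² = [(n₁-1)s₁² + (n₂-1)s₂²] / (n₁ + n₂ - 2) = [(15)(17.75²) + (18)(10.12²)] / 33 = 199.0726
SE = √(s_p²(1/n₁ + 1/n₂)) = √(199.0726 × (1/16 + 1/19)) = 4.7874
t = (x̄₁ - x̄₂) / SE = (54.68 - 60.74) / 4.7874 = -6.06 / 4.7874 = -1.266
p-value = 0.2144

Since p-value > α = 0.1, we fail to reject H₀.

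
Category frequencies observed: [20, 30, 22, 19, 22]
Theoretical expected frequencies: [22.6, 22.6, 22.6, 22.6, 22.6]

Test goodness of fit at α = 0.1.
Chi-square goodness of fit test:
H₀: observed counts match expected distribution
H₁: observed counts differ from expected distribution
df = k - 1 = 4
χ² = Σ(O - E)²/E
   = (20 - 22.6)²/22.6 + (30 - 22.6)²/22.6 + (22 - 22.6)²/22.6 + (19 - 22.6)²/22.6 + (22 - 22.6)²/22.6
   = 0.299 + 2.423 + 0.016 + 0.573 + 0.016
   = 3.33
p-value = 0.5046

Since p-value > α = 0.1, we fail to reject H₀.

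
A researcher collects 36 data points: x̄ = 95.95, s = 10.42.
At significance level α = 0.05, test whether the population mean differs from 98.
One-sample t-test:
H₀: μ = 98
H₁: μ ≠ 98
df = n - 1 = 35
t = (x̄ - μ₀) / (s/√n) = (95.95 - 98) / (10.42/√36) = -1.180
p-value = 0.2458

Since p-value > α = 0.05, we fail to reject H₀.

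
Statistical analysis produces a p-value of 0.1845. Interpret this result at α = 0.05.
Since p = 0.1845 > α = 0.05, fail to reject H₀.
There is insufficient evidence to reject the null hypothesis; the result is not statistically significant at the 0.05 level.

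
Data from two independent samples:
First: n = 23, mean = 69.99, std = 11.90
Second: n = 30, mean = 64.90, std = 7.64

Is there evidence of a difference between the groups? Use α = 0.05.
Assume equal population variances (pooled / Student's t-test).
Student's two-sample t-test (equal variances):
H₀: μ₁ = μ₂
H₁: μ₁ ≠ μ₂
df = n₁ + n₂ - 2 = 51
Pooled variance s_p² = [(n₁-1)s₁² + (n₂-1)s₂²] / (n₁ + n₂ - 2) = [(22)(11.90²) + (29)(7.64²)] / 51 = 94.2772
SE = √(s_p²(1/n₁ + 1/n₂)) = √(94.2772 × (1/23 + 1/30)) = 2.6910
t = (x̄₁ - x̄₂) / SE = (69.99 - 64.90) / 2.6910 = 5.09 / 2.6910 = 1.891
p-value = 0.0642

Since p-value > α = 0.05, we fail to reject H₀.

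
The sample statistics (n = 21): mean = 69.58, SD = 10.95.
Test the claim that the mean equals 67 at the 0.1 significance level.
One-sample t-test:
H₀: μ = 67
H₁: μ ≠ 67
df = n - 1 = 20
t = (x̄ - μ₀) / (s/√n) = (69.58 - 67) / (10.95/√21) = 1.080
p-value = 0.2931

Since p-value > α = 0.1, we fail to reject H₀.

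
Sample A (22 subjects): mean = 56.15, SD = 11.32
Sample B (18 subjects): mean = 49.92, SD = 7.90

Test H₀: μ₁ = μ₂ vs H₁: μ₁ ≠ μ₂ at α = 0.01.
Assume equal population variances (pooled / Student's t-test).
Student's two-sample t-test (equal variances):
H₀: μ₁ = μ₂
H₁: μ₁ ≠ μ₂
df = n₁ + n₂ - 2 = 38
Pooled variance s_p² = [(n₁-1)s₁² + (n₂-1)s₂²] / (n₁ + n₂ - 2) = [(21)(11.32²) + (17)(7.90²)] / 38 = 98.7358
SE = √(s_p²(1/n₁ + 1/n₂)) = √(98.7358 × (1/22 + 1/18)) = 3.1581
t = (x̄₁ - x̄₂) / SE = (56.15 - 49.92) / 3.1581 = 6.23 / 3.1581 = 1.973
p-value = 0.0558

Since p-value > α = 0.01, we fail to reject H₀.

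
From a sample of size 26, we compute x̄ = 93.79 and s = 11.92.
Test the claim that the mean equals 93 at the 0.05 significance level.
One-sample t-test:
H₀: μ = 93
H₁: μ ≠ 93
df = n - 1 = 25
t = (x̄ - μ₀) / (s/√n) = (93.79 - 93) / (11.92/√26) = 0.338
p-value = 0.7382

Since p-value > α = 0.05, we fail to reject H₀.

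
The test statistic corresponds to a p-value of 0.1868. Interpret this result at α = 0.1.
Since p = 0.1868 > α = 0.1, fail to reject H₀.
There is insufficient evidence to reject the null hypothesis; the result is not statistically significant at the 0.1 level.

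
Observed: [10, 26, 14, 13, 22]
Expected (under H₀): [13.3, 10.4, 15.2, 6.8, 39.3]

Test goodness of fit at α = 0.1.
Chi-square goodness of fit test:
H₀: observed counts match expected distribution
H₁: observed counts differ from expected distribution
df = k - 1 = 4
χ² = Σ(O - E)²/E
   = (10 - 13.3)²/13.3 + (26 - 10.4)²/10.4 + (14 - 15.2)²/15.2 + (13 - 6.8)²/6.8 + (22 - 39.3)²/39.3
   = 0.819 + 23.400 + 0.095 + 5.653 + 7.616
   = 37.58
p-value < 0.0001

Since p-value < α = 0.1, we reject H₀.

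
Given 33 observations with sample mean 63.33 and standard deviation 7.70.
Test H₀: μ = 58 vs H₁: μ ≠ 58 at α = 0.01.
One-sample t-test:
H₀: μ = 58
H₁: μ ≠ 58
df = n - 1 = 32
t = (x̄ - μ₀) / (s/√n) = (63.33 - 58) / (7.70/√33) = 3.976
p-value = 0.0004

Since p-value < α = 0.01, we reject H₀.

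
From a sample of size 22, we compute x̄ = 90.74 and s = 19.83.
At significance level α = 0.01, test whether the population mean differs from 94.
One-sample t-test:
H₀: μ = 94
H₁: μ ≠ 94
df = n - 1 = 21
t = (x̄ - μ₀) / (s/√n) = (90.74 - 94) / (19.83/√22) = -0.771
p-value = 0.4492

Since p-value > α = 0.01, we fail to reject H₀.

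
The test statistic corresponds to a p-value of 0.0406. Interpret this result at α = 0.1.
Since p = 0.0406 < α = 0.1, reject H₀.
There is sufficient evidence to reject the null hypothesis; the result is statistically significant at the 0.1 level.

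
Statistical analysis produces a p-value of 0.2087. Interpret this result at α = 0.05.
Since p = 0.2087 > α = 0.05, fail to reject H₀.
There is insufficient evidence to reject the null hypothesis; the result is not statistically significant at the 0.05 level.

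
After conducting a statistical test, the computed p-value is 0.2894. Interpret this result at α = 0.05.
Since p = 0.2894 > α = 0.05, fail to reject H₀.
There is insufficient evidence to reject the null hypothesis; the result is not statistically significant at the 0.05 level.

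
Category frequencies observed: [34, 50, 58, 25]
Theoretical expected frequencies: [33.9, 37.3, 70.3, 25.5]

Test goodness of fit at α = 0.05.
Chi-square goodness of fit test:
H₀: observed counts match expected distribution
H₁: observed counts differ from expected distribution
df = k - 1 = 3
χ² = Σ(O - E)²/E
   = (34 - 33.9)²/33.9 + (50 - 37.3)²/37.3 + (58 - 70.3)²/70.3 + (25 - 25.5)²/25.5
   = 0.000 + 4.324 + 2.152 + 0.010
   = 6.49
p-value = 0.0902

Since p-value > α = 0.05, we fail to reject H₀.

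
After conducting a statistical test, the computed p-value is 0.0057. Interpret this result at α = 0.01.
Since p = 0.0057 < α = 0.01, reject H₀.
There is sufficient evidence to reject the null hypothesis; the result is statistically significant at the 0.01 level.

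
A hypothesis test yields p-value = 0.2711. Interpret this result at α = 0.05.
Since p = 0.2711 > α = 0.05, fail to reject H₀.
There is insufficient evidence to reject the null hypothesis; the result is not statistically significant at the 0.05 level.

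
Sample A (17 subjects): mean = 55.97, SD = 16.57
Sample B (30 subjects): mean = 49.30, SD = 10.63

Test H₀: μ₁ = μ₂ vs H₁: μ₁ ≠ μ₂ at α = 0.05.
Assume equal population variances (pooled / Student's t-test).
Student's two-sample t-test (equal variances):
H₀: μ₁ = μ₂
H₁: μ₁ ≠ μ₂
df = n₁ + n₂ - 2 = 45
Pooled variance s_p² = [(n₁-1)s₁² + (n₂-1)s₂²] / (n₁ + n₂ - 2) = [(16)(16.57²) + (29)(10.63²)] / 45 = 170.4433
SE = √(s_p²(1/n₁ + 1/n₂)) = √(170.4433 × (1/17 + 1/30)) = 3.9633
t = (x̄₁ - x̄₂) / SE = (55.97 - 49.30) / 3.9633 = 6.67 / 3.9633 = 1.683
p-value = 0.0993

Since p-value > α = 0.05, we fail to reject H₀.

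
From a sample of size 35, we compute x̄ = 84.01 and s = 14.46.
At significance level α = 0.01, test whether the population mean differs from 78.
One-sample t-test:
H₀: μ = 78
H₁: μ ≠ 78
df = n - 1 = 34
t = (x̄ - μ₀) / (s/√n) = (84.01 - 78) / (14.46/√35) = 2.459
p-value = 0.0192

Since p-value > α = 0.01, we fail to reject H₀.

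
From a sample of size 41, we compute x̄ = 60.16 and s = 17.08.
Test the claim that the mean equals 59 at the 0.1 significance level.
One-sample t-test:
H₀: μ = 59
H₁: μ ≠ 59
df = n - 1 = 40
t = (x̄ - μ₀) / (s/√n) = (60.16 - 59) / (17.08/√41) = 0.435
p-value = 0.6660

Since p-value > α = 0.1, we fail to reject H₀.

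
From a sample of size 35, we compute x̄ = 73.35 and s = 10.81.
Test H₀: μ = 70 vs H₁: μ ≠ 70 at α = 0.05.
One-sample t-test:
H₀: μ = 70
H₁: μ ≠ 70
df = n - 1 = 34
t = (x̄ - μ₀) / (s/√n) = (73.35 - 70) / (10.81/√35) = 1.833
p-value = 0.0755

Since p-value > α = 0.05, we fail to reject H₀.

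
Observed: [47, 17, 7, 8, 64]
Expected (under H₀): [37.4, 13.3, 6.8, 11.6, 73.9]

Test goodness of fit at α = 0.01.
Chi-square goodness of fit test:
H₀: observed counts match expected distribution
H₁: observed counts differ from expected distribution
df = k - 1 = 4
χ² = Σ(O - E)²/E
   = (47 - 37.4)²/37.4 + (17 - 13.3)²/13.3 + (7 - 6.8)²/6.8 + (8 - 11.6)²/11.6 + (64 - 73.9)²/73.9
   = 2.464 + 1.029 + 0.006 + 1.117 + 1.326
   = 5.94
p-value = 0.2035

Since p-value > α = 0.01, we fail to reject H₀.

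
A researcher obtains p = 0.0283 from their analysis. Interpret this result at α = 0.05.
Since p = 0.0283 < α = 0.05, reject H₀.
There is sufficient evidence to reject the null hypothesis; the result is statistically significant at the 0.05 level.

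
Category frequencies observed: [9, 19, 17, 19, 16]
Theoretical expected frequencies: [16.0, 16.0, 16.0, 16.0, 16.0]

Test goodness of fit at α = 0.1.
Chi-square goodness of fit test:
H₀: observed counts match expected distribution
H₁: observed counts differ from expected distribution
df = k - 1 = 4
χ² = Σ(O - E)²/E
   = (9 - 16.0)²/16.0 + (19 - 16.0)²/16.0 + (17 - 16.0)²/16.0 + (19 - 16.0)²/16.0 + (16 - 16.0)²/16.0
   = 3.062 + 0.562 + 0.062 + 0.562 + 0.000
   = 4.25
p-value = 0.3732

Since p-value > α = 0.1, we fail to reject H₀.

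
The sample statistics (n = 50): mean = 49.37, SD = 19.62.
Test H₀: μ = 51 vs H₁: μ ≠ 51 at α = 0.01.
One-sample t-test:
H₀: μ = 51
H₁: μ ≠ 51
df = n - 1 = 49
t = (x̄ - μ₀) / (s/√n) = (49.37 - 51) / (19.62/√50) = -0.587
p-value = 0.5596

Since p-value > α = 0.01, we fail to reject H₀.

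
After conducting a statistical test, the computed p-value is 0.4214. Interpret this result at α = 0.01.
Since p = 0.4214 > α = 0.01, fail to reject H₀.
There is insufficient evidence to reject the null hypothesis; the result is not statistically significant at the 0.01 level.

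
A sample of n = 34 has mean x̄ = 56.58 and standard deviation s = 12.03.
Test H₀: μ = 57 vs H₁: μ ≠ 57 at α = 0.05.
One-sample t-test:
H₀: μ = 57
H₁: μ ≠ 57
df = n - 1 = 33
t = (x̄ - μ₀) / (s/√n) = (56.58 - 57) / (12.03/√34) = -0.204
p-value = 0.8399

Since p-value > α = 0.05, we fail to reject H₀.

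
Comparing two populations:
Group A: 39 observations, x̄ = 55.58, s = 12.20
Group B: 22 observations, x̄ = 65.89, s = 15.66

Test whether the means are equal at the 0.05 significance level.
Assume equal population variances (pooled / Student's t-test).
Student's two-sample t-test (equal variances):
H₀: μ₁ = μ₂
H₁: μ₁ ≠ μ₂
df = n₁ + n₂ - 2 = 59
Pooled variance s_p² = [(n₁-1)s₁² + (n₂-1)s₂²] / (n₁ + n₂ - 2) = [(38)(12.20²) + (21)(15.66²)] / 59 = 183.1503
SE = √(s_p²(1/n₁ + 1/n₂)) = √(183.1503 × (1/39 + 1/22)) = 3.6085
t = (x̄₁ - x̄₂) / SE = (55.58 - 65.89) / 3.6085 = -10.31 / 3.6085 = -2.857
p-value = 0.0059

Since p-value < α = 0.05, we reject H₀.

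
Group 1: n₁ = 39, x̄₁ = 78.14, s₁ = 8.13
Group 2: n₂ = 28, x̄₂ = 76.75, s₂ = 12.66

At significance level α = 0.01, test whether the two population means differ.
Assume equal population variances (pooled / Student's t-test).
Student's two-sample t-test (equal variances):
H₀: μ₁ = μ₂
H₁: μ₁ ≠ μ₂
df = n₁ + n₂ - 2 = 65
Pooled variance s_p² = [(n₁-1)s₁² + (n₂-1)s₂²] / (n₁ + n₂ - 2) = [(38)(8.13²) + (27)(12.66²)] / 65 = 105.2173
SE = √(s_p²(1/n₁ + 1/n₂)) = √(105.2173 × (1/39 + 1/28)) = 2.5408
t = (x̄₁ - x̄₂) / SE = (78.14 - 76.75) / 2.5408 = 1.39 / 2.5408 = 0.547
p-value = 0.5862

Since p-value > α = 0.01, we fail to reject H₀.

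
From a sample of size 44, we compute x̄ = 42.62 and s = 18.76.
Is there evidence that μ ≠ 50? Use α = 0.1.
One-sample t-test:
H₀: μ = 50
H₁: μ ≠ 50
df = n - 1 = 43
t = (x̄ - μ₀) / (s/√n) = (42.62 - 50) / (18.76/√44) = -2.609
p-value = 0.0124

Since p-value < α = 0.1, we reject H₀.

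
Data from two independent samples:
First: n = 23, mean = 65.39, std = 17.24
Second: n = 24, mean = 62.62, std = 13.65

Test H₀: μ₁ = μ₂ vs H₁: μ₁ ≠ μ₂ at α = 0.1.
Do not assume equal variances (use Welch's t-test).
Welch's two-sample t-test:
H₀: μ₁ = μ₂
H₁: μ₁ ≠ μ₂
s₁²/n₁ = 17.24²/23 = 12.9225,  s₂²/n₂ = 13.65²/24 = 7.7634
SE = √(s₁²/n₁ + s₂²/n₂) = √(12.9225 + 7.7634) = 4.5482
df (Welch-Satterthwaite) = (s₁²/n₁ + s₂²/n₂)² / [(s₁²/n₁)²/(n₁-1) + (s₂²/n₂)²/(n₂-1)] ≈ 41.91
t = (x̄₁ - x̄₂) / SE = (65.39 - 62.62) / 4.5482 = 2.77 / 4.5482 = 0.609
p-value = 0.5458

Since p-value > α = 0.1, we fail to reject H₀.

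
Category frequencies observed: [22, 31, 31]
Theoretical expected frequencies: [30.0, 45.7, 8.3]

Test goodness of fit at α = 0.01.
Chi-square goodness of fit test:
H₀: observed counts match expected distribution
H₁: observed counts differ from expected distribution
df = k - 1 = 2
χ² = Σ(O - E)²/E
   = (22 - 30.0)²/30.0 + (31 - 45.7)²/45.7 + (31 - 8.3)²/8.3
   = 2.133 + 4.728 + 62.083
   = 68.94
p-value < 0.0001

Since p-value < α = 0.01, we reject H₀.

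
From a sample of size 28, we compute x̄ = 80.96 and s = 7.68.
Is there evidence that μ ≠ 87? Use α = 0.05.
One-sample t-test:
H₀: μ = 87
H₁: μ ≠ 87
df = n - 1 = 27
t = (x̄ - μ₀) / (s/√n) = (80.96 - 87) / (7.68/√28) = -4.162
p-value = 0.0003

Since p-value < α = 0.05, we reject H₀.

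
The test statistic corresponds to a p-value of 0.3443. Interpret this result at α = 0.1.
Since p = 0.3443 > α = 0.1, fail to reject H₀.
There is insufficient evidence to reject the null hypothesis; the result is not statistically significant at the 0.1 level.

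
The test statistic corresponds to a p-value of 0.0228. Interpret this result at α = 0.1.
Since p = 0.0228 < α = 0.1, reject H₀.
There is sufficient evidence to reject the null hypothesis; the result is statistically significant at the 0.1 level.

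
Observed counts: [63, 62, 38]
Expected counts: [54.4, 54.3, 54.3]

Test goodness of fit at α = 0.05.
Chi-square goodness of fit test:
H₀: observed counts match expected distribution
H₁: observed counts differ from expected distribution
df = k - 1 = 2
χ² = Σ(O - E)²/E
   = (63 - 54.4)²/54.4 + (62 - 54.3)²/54.3 + (38 - 54.3)²/54.3
   = 1.360 + 1.092 + 4.893
   = 7.34
p-value = 0.0254

Since p-value < α = 0.05, we reject H₀.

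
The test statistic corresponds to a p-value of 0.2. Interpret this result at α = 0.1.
Since p = 0.2 > α = 0.1, fail to reject H₀.
There is insufficient evidence to reject the null hypothesis; the result is not statistically significant at the 0.1 level.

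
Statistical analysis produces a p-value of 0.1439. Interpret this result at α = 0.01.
Since p = 0.1439 > α = 0.01, fail to reject H₀.
There is insufficient evidence to reject the null hypothesis; the result is not statistically significant at the 0.01 level.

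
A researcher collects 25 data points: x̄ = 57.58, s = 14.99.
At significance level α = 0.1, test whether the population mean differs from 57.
One-sample t-test:
H₀: μ = 57
H₁: μ ≠ 57
df = n - 1 = 24
t = (x̄ - μ₀) / (s/√n) = (57.58 - 57) / (14.99/√25) = 0.193
p-value = 0.8482

Since p-value > α = 0.1, we fail to reject H₀.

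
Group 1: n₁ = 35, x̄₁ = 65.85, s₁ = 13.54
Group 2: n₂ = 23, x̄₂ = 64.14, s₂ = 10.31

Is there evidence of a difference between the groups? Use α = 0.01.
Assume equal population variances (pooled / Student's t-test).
Student's two-sample t-test (equal variances):
H₀: μ₁ = μ₂
H₁: μ₁ ≠ μ₂
df = n₁ + n₂ - 2 = 56
Pooled variance s_p² = [(n₁-1)s₁² + (n₂-1)s₂²] / (n₁ + n₂ - 2) = [(34)(13.54²) + (22)(10.31²)] / 56 = 153.0677
SE = √(s_p²(1/n₁ + 1/n₂)) = √(153.0677 × (1/35 + 1/23)) = 3.3209
t = (x̄₁ - x̄₂) / SE = (65.85 - 64.14) / 3.3209 = 1.71 / 3.3209 = 0.515
p-value = 0.6086

Since p-value > α = 0.01, we fail to reject H₀.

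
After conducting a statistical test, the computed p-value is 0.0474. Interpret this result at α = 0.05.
Since p = 0.0474 < α = 0.05, reject H₀.
There is sufficient evidence to reject the null hypothesis; the result is statistically significant at the 0.05 level.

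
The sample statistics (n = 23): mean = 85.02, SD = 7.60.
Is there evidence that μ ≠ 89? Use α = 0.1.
One-sample t-test:
H₀: μ = 89
H₁: μ ≠ 89
df = n - 1 = 22
t = (x̄ - μ₀) / (s/√n) = (85.02 - 89) / (7.60/√23) = -2.512
p-value = 0.0199

Since p-value < α = 0.1, we reject H₀.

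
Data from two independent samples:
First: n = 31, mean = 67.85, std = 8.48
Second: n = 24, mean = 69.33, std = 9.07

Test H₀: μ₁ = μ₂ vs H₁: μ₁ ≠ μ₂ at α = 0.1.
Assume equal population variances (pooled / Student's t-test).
Student's two-sample t-test (equal variances):
H₀: μ₁ = μ₂
H₁: μ₁ ≠ μ₂
df = n₁ + n₂ - 2 = 53
Pooled variance s_p² = [(n₁-1)s₁² + (n₂-1)s₂²] / (n₁ + n₂ - 2) = [(30)(8.48²) + (23)(9.07²)] / 53 = 76.4039
SE = √(s_p²(1/n₁ + 1/n₂)) = √(76.4039 × (1/31 + 1/24)) = 2.3766
t = (x̄₁ - x̄₂) / SE = (67.85 - 69.33) / 2.3766 = -1.48 / 2.3766 = -0.623
p-value = 0.5361

Since p-value > α = 0.1, we fail to reject H₀.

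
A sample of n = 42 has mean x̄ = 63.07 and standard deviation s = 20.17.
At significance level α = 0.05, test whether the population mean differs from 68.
One-sample t-test:
H₀: μ = 68
H₁: μ ≠ 68
df = n - 1 = 41
t = (x̄ - μ₀) / (s/√n) = (63.07 - 68) / (20.17/√42) = -1.584
p-value = 0.1209

Since p-value > α = 0.05, we fail to reject H₀.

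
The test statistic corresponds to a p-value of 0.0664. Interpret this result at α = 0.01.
Since p = 0.0664 > α = 0.01, fail to reject H₀.
There is insufficient evidence to reject the null hypothesis; the result is not statistically significant at the 0.01 level.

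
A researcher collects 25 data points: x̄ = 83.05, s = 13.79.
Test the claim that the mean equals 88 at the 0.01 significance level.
One-sample t-test:
H₀: μ = 88
H₁: μ ≠ 88
df = n - 1 = 24
t = (x̄ - μ₀) / (s/√n) = (83.05 - 88) / (13.79/√25) = -1.795
p-value = 0.0853

Since p-value > α = 0.01, we fail to reject H₀.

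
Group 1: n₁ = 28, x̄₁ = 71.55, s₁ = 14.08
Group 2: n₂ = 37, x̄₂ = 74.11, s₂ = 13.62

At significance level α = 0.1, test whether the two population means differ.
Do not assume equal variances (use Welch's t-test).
Welch's two-sample t-test:
H₀: μ₁ = μ₂
H₁: μ₁ ≠ μ₂
s₁²/n₁ = 14.08²/28 = 7.0802,  s₂²/n₂ = 13.62²/37 = 5.0136
SE = √(s₁²/n₁ + s₂²/n₂) = √(7.0802 + 5.0136) = 3.4776
df (Welch-Satterthwaite) = (s₁²/n₁ + s₂²/n₂)² / [(s₁²/n₁)²/(n₁-1) + (s₂²/n₂)²/(n₂-1)] ≈ 57.25
t = (x̄₁ - x̄₂) / SE = (71.55 - 74.11) / 3.4776 = -2.56 / 3.4776 = -0.736
p-value = 0.4647

Since p-value > α = 0.1, we fail to reject H₀.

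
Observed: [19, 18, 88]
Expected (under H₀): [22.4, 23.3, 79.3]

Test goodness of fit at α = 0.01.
Chi-square goodness of fit test:
H₀: observed counts match expected distribution
H₁: observed counts differ from expected distribution
df = k - 1 = 2
χ² = Σ(O - E)²/E
   = (19 - 22.4)²/22.4 + (18 - 23.3)²/23.3 + (88 - 79.3)²/79.3
   = 0.516 + 1.206 + 0.954
   = 2.68
p-value = 0.2624

Since p-value > α = 0.01, we fail to reject H₀.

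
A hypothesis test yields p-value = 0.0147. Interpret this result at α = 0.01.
Since p = 0.0147 > α = 0.01, fail to reject H₀.
There is insufficient evidence to reject the null hypothesis; the result is not statistically significant at the 0.01 level.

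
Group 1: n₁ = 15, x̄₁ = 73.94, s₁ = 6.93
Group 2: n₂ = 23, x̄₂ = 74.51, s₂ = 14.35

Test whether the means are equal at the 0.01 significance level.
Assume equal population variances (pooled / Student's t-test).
Student's two-sample t-test (equal variances):
H₀: μ₁ = μ₂
H₁: μ₁ ≠ μ₂
df = n₁ + n₂ - 2 = 36
Pooled variance s_p² = [(n₁-1)s₁² + (n₂-1)s₂²] / (n₁ + n₂ - 2) = [(14)(6.93²) + (22)(14.35²)] / 36 = 144.5179
SE = √(s_p²(1/n₁ + 1/n₂)) = √(144.5179 × (1/15 + 1/23)) = 3.9897
t = (x̄₁ - x̄₂) / SE = (73.94 - 74.51) / 3.9897 = -0.57 / 3.9897 = -0.143
p-value = 0.8872

Since p-value > α = 0.01, we fail to reject H₀.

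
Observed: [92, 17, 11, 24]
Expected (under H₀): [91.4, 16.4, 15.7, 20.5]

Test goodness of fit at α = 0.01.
Chi-square goodness of fit test:
H₀: observed counts match expected distribution
H₁: observed counts differ from expected distribution
df = k - 1 = 3
χ² = Σ(O - E)²/E
   = (92 - 91.4)²/91.4 + (17 - 16.4)²/16.4 + (11 - 15.7)²/15.7 + (24 - 20.5)²/20.5
   = 0.004 + 0.022 + 1.407 + 0.598
   = 2.03
p-value = 0.5661

Since p-value > α = 0.01, we fail to reject H₀.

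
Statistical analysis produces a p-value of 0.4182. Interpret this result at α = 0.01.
Since p = 0.4182 > α = 0.01, fail to reject H₀.
There is insufficient evidence to reject the null hypothesis; the result is not statistically significant at the 0.01 level.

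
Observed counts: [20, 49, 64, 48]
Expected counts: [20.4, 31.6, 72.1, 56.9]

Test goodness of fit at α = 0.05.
Chi-square goodness of fit test:
H₀: observed counts match expected distribution
H₁: observed counts differ from expected distribution
df = k - 1 = 3
χ² = Σ(O - E)²/E
   = (20 - 20.4)²/20.4 + (49 - 31.6)²/31.6 + (64 - 72.1)²/72.1 + (48 - 56.9)²/56.9
   = 0.008 + 9.581 + 0.910 + 1.392
   = 11.89
p-value = 0.0078

Since p-value < α = 0.05, we reject H₀.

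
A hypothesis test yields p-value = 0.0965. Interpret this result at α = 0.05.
Since p = 0.0965 > α = 0.05, fail to reject H₀.
There is insufficient evidence to reject the null hypothesis; the result is not statistically significant at the 0.05 level.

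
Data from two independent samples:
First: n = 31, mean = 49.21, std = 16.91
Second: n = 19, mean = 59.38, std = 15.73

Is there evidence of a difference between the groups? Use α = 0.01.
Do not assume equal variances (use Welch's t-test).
Welch's two-sample t-test:
H₀: μ₁ = μ₂
H₁: μ₁ ≠ μ₂
s₁²/n₁ = 16.91²/31 = 9.2241,  s₂²/n₂ = 15.73²/19 = 13.0228
SE = √(s₁²/n₁ + s₂²/n₂) = √(9.2241 + 13.0228) = 4.7167
df (Welch-Satterthwaite) = (s₁²/n₁ + s₂²/n₂)² / [(s₁²/n₁)²/(n₁-1) + (s₂²/n₂)²/(n₂-1)] ≈ 40.38
t = (x̄₁ - x̄₂) / SE = (49.21 - 59.38) / 4.7167 = -10.17 / 4.7167 = -2.156
p-value = 0.0371

Since p-value > α = 0.01, we fail to reject H₀.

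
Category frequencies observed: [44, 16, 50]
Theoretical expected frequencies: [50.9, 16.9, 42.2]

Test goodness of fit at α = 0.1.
Chi-square goodness of fit test:
H₀: observed counts match expected distribution
H₁: observed counts differ from expected distribution
df = k - 1 = 2
χ² = Σ(O - E)²/E
   = (44 - 50.9)²/50.9 + (16 - 16.9)²/16.9 + (50 - 42.2)²/42.2
   = 0.935 + 0.048 + 1.442
   = 2.42
p-value = 0.2975

Since p-value > α = 0.1, we fail to reject H₀.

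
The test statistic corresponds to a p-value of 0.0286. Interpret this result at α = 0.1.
Since p = 0.0286 < α = 0.1, reject H₀.
There is sufficient evidence to reject the null hypothesis; the result is statistically significant at the 0.1 level.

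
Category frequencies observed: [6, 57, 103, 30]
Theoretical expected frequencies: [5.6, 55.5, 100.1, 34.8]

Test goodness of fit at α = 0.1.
Chi-square goodness of fit test:
H₀: observed counts match expected distribution
H₁: observed counts differ from expected distribution
df = k - 1 = 3
χ² = Σ(O - E)²/E
   = (6 - 5.6)²/5.6 + (57 - 55.5)²/55.5 + (103 - 100.1)²/100.1 + (30 - 34.8)²/34.8
   = 0.029 + 0.041 + 0.084 + 0.662
   = 0.82
p-value = 0.8458

Since p-value > α = 0.1, we fail to reject H₀.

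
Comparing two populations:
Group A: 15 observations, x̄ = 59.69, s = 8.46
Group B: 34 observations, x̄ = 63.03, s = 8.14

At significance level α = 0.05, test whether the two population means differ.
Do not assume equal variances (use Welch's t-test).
Welch's two-sample t-test:
H₀: μ₁ = μ₂
H₁: μ₁ ≠ μ₂
s₁²/n₁ = 8.46²/15 = 4.7714,  s₂²/n₂ = 8.14²/34 = 1.9488
SE = √(s₁²/n₁ + s₂²/n₂) = √(4.7714 + 1.9488) = 2.5923
df (Welch-Satterthwaite) = (s₁²/n₁ + s₂²/n₂)² / [(s₁²/n₁)²/(n₁-1) + (s₂²/n₂)²/(n₂-1)] ≈ 25.94
t = (x̄₁ - x̄₂) / SE = (59.69 - 63.03) / 2.5923 = -3.34 / 2.5923 = -1.288
p-value = 0.2090

Since p-value > α = 0.05, we fail to reject H₀.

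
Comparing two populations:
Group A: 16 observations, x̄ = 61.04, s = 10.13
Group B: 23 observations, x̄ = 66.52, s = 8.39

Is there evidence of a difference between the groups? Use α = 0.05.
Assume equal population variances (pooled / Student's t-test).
Student's two-sample t-test (equal variances):
H₀: μ₁ = μ₂
H₁: μ₁ ≠ μ₂
df = n₁ + n₂ - 2 = 37
Pooled variance s_p² = [(n₁-1)s₁² + (n₂-1)s₂²] / (n₁ + n₂ - 2) = [(15)(10.13²) + (22)(8.39²)] / 37 = 83.4562
SE = √(s_p²(1/n₁ + 1/n₂)) = √(83.4562 × (1/16 + 1/23)) = 2.9740
t = (x̄₁ - x̄₂) / SE = (61.04 - 66.52) / 2.9740 = -5.48 / 2.9740 = -1.843
p-value = 0.0734

Since p-value > α = 0.05, we fail to reject H₀.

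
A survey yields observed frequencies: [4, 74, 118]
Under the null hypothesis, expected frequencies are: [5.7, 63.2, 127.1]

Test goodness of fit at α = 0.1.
Chi-square goodness of fit test:
H₀: observed counts match expected distribution
H₁: observed counts differ from expected distribution
df = k - 1 = 2
χ² = Σ(O - E)²/E
   = (4 - 5.7)²/5.7 + (74 - 63.2)²/63.2 + (118 - 127.1)²/127.1
   = 0.507 + 1.846 + 0.652
   = 3.00
p-value = 0.2227

Since p-value > α = 0.1, we fail to reject H₀.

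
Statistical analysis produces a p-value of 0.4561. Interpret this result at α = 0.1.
Since p = 0.4561 > α = 0.1, fail to reject H₀.
There is insufficient evidence to reject the null hypothesis; the result is not statistically significant at the 0.1 level.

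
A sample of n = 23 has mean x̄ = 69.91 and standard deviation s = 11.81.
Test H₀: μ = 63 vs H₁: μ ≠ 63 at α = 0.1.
One-sample t-test:
H₀: μ = 63
H₁: μ ≠ 63
df = n - 1 = 22
t = (x̄ - μ₀) / (s/√n) = (69.91 - 63) / (11.81/√23) = 2.806
p-value = 0.0103

Since p-value < α = 0.1, we reject H₀.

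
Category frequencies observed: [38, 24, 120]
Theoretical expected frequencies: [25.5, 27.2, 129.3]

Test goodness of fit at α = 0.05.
Chi-square goodness of fit test:
H₀: observed counts match expected distribution
H₁: observed counts differ from expected distribution
df = k - 1 = 2
χ² = Σ(O - E)²/E
   = (38 - 25.5)²/25.5 + (24 - 27.2)²/27.2 + (120 - 129.3)²/129.3
   = 6.127 + 0.376 + 0.669
   = 7.17
p-value = 0.0277

Since p-value < α = 0.05, we reject H₀.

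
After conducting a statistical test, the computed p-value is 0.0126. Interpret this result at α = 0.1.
Since p = 0.0126 < α = 0.1, reject H₀.
There is sufficient evidence to reject the null hypothesis; the result is statistically significant at the 0.1 level.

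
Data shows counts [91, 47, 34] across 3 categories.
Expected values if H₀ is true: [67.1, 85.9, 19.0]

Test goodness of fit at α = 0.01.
Chi-square goodness of fit test:
H₀: observed counts match expected distribution
H₁: observed counts differ from expected distribution
df = k - 1 = 2
χ² = Σ(O - E)²/E
   = (91 - 67.1)²/67.1 + (47 - 85.9)²/85.9 + (34 - 19.0)²/19.0
   = 8.513 + 17.616 + 11.842
   = 37.97
p-value < 0.0001

Since p-value < α = 0.01, we reject H₀.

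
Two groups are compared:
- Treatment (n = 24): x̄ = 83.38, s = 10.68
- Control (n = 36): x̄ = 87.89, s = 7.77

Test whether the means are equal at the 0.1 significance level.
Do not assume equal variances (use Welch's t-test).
Welch's two-sample t-test:
H₀: μ₁ = μ₂
H₁: μ₁ ≠ μ₂
s₁²/n₁ = 10.68²/24 = 4.7526,  s₂²/n₂ = 7.77²/36 = 1.6770
SE = √(s₁²/n₁ + s₂²/n₂) = √(4.7526 + 1.6770) = 2.5357
df (Welch-Satterthwaite) = (s₁²/n₁ + s₂²/n₂)² / [(s₁²/n₁)²/(n₁-1) + (s₂²/n₂)²/(n₂-1)] ≈ 38.91
t = (x̄₁ - x̄₂) / SE = (83.38 - 87.89) / 2.5357 = -4.51 / 2.5357 = -1.779
p-value = 0.0831

Since p-value < α = 0.1, we reject H₀.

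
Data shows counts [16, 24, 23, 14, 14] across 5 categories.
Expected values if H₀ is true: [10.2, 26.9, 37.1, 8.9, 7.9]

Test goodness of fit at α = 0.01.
Chi-square goodness of fit test:
H₀: observed counts match expected distribution
H₁: observed counts differ from expected distribution
df = k - 1 = 4
χ² = Σ(O - E)²/E
   = (16 - 10.2)²/10.2 + (24 - 26.9)²/26.9 + (23 - 37.1)²/37.1 + (14 - 8.9)²/8.9 + (14 - 7.9)²/7.9
   = 3.298 + 0.313 + 5.359 + 2.922 + 4.710
   = 16.60
p-value = 0.0023

Since p-value < α = 0.01, we reject H₀.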